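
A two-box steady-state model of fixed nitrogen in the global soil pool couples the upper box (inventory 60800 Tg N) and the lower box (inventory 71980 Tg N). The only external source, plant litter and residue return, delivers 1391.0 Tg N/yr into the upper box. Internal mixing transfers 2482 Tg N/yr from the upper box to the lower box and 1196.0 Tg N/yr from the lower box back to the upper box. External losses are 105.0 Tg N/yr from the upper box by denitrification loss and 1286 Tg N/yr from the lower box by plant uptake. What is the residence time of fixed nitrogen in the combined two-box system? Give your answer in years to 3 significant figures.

Treat the two boxes together as one reservoir: the mixing fluxes between them are internal recycling, so τ = ΣM / Σ(external losses).
M_total = 60800 + 71980 = 132780 Tg N.
ΣF_external_out = 105.0 + 1286 = 1391.0 Tg N/yr.
τ = M_total / ΣF_ext = 132780 / 1391.0 = 95.46 yr.

95.5 yr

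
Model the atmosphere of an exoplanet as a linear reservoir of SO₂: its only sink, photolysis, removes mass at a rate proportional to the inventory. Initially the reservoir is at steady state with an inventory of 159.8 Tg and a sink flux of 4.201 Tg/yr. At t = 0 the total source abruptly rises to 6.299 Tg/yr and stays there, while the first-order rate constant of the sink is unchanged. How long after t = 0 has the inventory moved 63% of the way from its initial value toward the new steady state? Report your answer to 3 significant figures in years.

τ = M₀/F₀ = 159.8/4.201 = 38.04 yr.
The remaining gap fraction is e^(−t/τ); 63% covered ⇒ e^(−t/τ) = 0.370.
t = −τ ln(0.370) = 38.04 × 0.9943 = 37.82 yr.

37.8 yr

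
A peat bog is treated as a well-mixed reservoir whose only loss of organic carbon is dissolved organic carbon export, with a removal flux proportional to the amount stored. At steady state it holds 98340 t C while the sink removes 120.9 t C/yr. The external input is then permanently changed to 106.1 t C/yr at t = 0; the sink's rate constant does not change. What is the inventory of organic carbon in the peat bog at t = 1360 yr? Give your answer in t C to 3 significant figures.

τ = M₀/F₀ = 98340/120.9 = 813.4 yr; rate constant k = 1/τ.
New steady state M_∞ = F₁/k = F₁·τ = 106.1 × 813.4 = 86302 t C.
M(t) = M_∞ + (M₀ − M_∞)·e^(−t/τ); t/τ = 1360/813.4 = 1.672, so e^(−t/τ) = 0.1879.
M(t) = 86302 + 12040 × 0.1879 = 88563 t C.

88600 t C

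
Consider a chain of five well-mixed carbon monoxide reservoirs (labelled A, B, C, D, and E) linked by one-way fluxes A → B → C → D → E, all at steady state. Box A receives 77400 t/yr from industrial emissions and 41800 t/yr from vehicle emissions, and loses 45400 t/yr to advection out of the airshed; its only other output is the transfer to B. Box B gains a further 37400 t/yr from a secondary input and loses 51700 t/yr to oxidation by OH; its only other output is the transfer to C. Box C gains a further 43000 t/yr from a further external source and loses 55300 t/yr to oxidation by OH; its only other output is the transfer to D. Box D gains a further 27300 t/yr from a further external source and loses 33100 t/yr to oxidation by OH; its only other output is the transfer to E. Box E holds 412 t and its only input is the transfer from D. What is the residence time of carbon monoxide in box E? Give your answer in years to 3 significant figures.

0.00995 yr

Box A: F(A→B) = (77400 + 41800) − 45400 = 73800 t/yr.
Box B: F(B→C) = (73800 + 37400) − 51700 = 59500 t/yr.
Box C: F(C→D) = (59500 + 43000) − 55300 = 47200 t/yr.
Box D: F(D→E) = (47200 + 27300) − 33100 = 41400 t/yr.
Box E throughput = its input = 41400 t/yr; τ = 412 / 41400 = 0.009952 yr.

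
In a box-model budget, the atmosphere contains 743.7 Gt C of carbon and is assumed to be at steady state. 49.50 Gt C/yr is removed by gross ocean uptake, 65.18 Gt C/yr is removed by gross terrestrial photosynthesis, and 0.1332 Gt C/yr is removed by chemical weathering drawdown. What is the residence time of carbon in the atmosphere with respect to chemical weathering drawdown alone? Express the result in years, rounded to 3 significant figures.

5580 yr

Residence time with respect to a single sink: τ = M / F_sink.
τ = 743.7 / 0.1332 = 5583 yr.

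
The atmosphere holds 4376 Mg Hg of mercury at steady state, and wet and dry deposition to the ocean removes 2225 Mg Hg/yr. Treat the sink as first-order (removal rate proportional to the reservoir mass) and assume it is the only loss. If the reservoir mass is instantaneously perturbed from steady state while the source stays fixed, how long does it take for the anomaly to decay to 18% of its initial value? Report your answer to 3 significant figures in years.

For a linear reservoir the anomaly decays as exp(−t/τ) with τ = M/F = 4376/2225 = 1.967 yr.
exp(−t/τ) = 0.18 ⇒ t = −τ ln(0.18) = 1.967 × 1.715 = 3.373 yr.

3.37 yr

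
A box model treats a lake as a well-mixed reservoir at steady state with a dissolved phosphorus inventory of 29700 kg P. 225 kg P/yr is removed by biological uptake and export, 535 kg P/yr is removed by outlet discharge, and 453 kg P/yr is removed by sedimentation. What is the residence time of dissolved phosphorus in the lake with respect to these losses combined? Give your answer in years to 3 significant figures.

Total removal = 225.0 + 535.0 + 453.0 = 1213.0 kg P/yr.
τ = M / ΣF_out = 29700 / 1213.0 = 24.48 yr.

24.5 yr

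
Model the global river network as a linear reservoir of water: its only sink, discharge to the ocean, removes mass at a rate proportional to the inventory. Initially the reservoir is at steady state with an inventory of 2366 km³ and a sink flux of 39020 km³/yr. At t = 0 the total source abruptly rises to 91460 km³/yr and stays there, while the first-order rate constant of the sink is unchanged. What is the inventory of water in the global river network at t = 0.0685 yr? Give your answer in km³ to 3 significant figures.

Residence time τ = M₀/F₀ = 0.06064 yr. The eventual steady state is M_∞ = M₀·(F₁/F₀) = 2366 × 91460/39020 = 5545.7 km³.
The anomaly ΔM(t) = M(t) − M_∞ decays as ΔM₀·e^(−t/τ) with ΔM₀ = 2366 − 5545.7 = −3180 km³.
At t = 0.0685 yr, e^(−t/τ) = e^(−1.130) = 0.3231, so ΔM = −1027 km³ and M = 5545.7 − 1027 = 4518.3 km³.

4520 km³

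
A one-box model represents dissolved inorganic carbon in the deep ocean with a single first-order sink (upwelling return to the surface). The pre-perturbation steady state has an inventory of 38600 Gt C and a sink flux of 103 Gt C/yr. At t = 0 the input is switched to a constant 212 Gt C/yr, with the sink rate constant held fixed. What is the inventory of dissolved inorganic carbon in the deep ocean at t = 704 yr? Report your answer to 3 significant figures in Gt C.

The sink rate constant is k = F₀/M₀ = 103/38600 = 0.002668 yr⁻¹.
Solving dM/dt = F₁ − kM with M(0) = M₀ gives M(t) = F₁/k + (M₀ − F₁/k)·e^(−kt).
F₁/k = 212/0.002668 = 79449 Gt C; kt = 0.002668 × 704 = 1.879, e^(−kt) = 0.1528.
M(704) = 79449 + (38600 − 79449) × 0.1528 = 79449 − 6242 = 73206 Gt C.

73200 Gt C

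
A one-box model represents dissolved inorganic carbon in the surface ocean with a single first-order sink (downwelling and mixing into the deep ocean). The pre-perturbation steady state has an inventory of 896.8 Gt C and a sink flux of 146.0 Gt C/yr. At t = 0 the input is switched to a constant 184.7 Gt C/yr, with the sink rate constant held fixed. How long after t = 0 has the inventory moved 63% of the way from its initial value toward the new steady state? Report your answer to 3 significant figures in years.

τ = M₀/F₀ = 896.8/146.0 = 6.142 yr.
The remaining gap fraction is e^(−t/τ); 63% covered ⇒ e^(−t/τ) = 0.370.
t = −τ ln(0.370) = 6.142 × 0.9943 = 6.107 yr.

6.11 yr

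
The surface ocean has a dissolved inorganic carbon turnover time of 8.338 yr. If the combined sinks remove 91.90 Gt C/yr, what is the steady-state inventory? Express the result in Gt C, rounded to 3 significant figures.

766 Gt C

τ = M/F ⇒ M = τ × F = 8.338 × 91.90 = 766.3 Gt C.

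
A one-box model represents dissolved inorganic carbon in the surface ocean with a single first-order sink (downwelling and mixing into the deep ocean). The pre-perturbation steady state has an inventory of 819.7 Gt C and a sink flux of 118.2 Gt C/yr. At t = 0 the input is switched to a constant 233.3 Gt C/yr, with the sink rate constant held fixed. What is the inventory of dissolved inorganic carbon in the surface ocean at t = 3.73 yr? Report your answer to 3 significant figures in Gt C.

Residence time τ = M₀/F₀ = 6.935 yr. The eventual steady state is M_∞ = M₀·(F₁/F₀) = 819.7 × 233.3/118.2 = 1617.9 Gt C.
The anomaly ΔM(t) = M(t) − M_∞ decays as ΔM₀·e^(−t/τ) with ΔM₀ = 819.7 − 1617.9 = −798.2 Gt C.
At t = 3.73 yr, e^(−t/τ) = e^(−0.5379) = 0.5840, so ΔM = −466.1 Gt C and M = 1617.9 − 466.1 = 1151.8 Gt C.

1150 Gt C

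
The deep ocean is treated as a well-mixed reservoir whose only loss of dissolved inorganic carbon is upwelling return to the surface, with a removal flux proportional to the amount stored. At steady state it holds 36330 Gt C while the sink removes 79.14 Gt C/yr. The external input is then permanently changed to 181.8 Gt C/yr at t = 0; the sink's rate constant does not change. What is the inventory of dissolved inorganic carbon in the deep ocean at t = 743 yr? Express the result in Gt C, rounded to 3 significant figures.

74100 Gt C

τ = M₀/F₀ = 36330/79.14 = 459.1 yr; rate constant k = 1/τ.
New steady state M_∞ = F₁/k = F₁·τ = 181.8 × 459.1 = 83457 Gt C.
M(t) = M_∞ + (M₀ − M_∞)·e^(−t/τ); t/τ = 743/459.1 = 1.619, so e^(−t/τ) = 0.1982.
M(t) = 83457 − 47130 × 0.1982 = 74117 Gt C.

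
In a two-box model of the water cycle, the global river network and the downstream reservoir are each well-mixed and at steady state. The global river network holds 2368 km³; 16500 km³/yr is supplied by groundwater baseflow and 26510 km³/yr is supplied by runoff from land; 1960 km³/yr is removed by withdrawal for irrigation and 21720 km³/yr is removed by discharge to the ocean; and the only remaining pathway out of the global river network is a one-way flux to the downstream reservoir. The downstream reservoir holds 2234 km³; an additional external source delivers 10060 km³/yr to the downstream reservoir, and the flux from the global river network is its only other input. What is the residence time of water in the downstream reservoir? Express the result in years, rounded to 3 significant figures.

Balance the global river network: ΣF_in = 16500 + 26510 = 43010 km³/yr.
Flux to the downstream reservoir = ΣF_in − (1960 + 21720) = 19330 km³/yr.
Total input to the downstream reservoir = 19330 + 10060 = 29390 km³/yr; at steady state this equals its total output.
τ = M / F = 2234 / 29390 = 0.07601 yr.

0.0760 yr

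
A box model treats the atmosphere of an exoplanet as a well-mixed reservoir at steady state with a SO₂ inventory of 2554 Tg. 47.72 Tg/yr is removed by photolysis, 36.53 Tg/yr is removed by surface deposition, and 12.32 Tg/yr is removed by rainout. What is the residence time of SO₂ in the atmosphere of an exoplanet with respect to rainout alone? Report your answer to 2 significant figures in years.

Residence time with respect to a single sink: τ = M / F_sink.
τ = 2554 / 12.32 = 207.3 yr.

210 yr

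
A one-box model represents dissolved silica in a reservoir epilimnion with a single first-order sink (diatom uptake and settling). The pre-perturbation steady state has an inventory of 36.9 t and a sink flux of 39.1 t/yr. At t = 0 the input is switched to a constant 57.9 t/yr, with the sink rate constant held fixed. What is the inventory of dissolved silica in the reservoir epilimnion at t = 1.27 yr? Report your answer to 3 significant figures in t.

50.0 t

The sink rate constant is k = F₀/M₀ = 39.1/36.9 = 1.060 yr⁻¹.
Solving dM/dt = F₁ − kM with M(0) = M₀ gives M(t) = F₁/k + (M₀ − F₁/k)·e^(−kt).
F₁/k = 57.9/1.060 = 54.642 t; kt = 1.060 × 1.27 = 1.346, e^(−kt) = 0.2604.
M(1.27) = 54.642 + (36.9 − 54.642) × 0.2604 = 54.642 − 4.619 = 50.023 t.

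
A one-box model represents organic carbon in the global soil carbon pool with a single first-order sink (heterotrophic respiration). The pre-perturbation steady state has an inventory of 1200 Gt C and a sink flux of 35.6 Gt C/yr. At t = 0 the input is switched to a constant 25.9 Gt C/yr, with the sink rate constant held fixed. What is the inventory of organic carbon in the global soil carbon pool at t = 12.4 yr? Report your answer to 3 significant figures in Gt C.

1100 Gt C

The sink rate constant is k = F₀/M₀ = 35.6/1200 = 0.02967 yr⁻¹.
Solving dM/dt = F₁ − kM with M(0) = M₀ gives M(t) = F₁/k + (M₀ − F₁/k)·e^(−kt).
F₁/k = 25.9/0.02967 = 873.03 Gt C; kt = 0.02967 × 12.4 = 0.3679, e^(−kt) = 0.6922.
M(12.4) = 873.03 + (1200 − 873.03) × 0.6922 = 873.03 + 226.3 = 1099.4 Gt C.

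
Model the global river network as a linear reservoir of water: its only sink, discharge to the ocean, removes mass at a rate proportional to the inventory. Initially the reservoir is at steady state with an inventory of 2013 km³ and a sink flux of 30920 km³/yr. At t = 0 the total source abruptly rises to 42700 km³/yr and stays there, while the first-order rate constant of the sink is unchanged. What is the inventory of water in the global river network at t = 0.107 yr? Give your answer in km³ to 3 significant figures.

2630 km³

The sink rate constant is k = F₀/M₀ = 30920/2013 = 15.36 yr⁻¹.
Solving dM/dt = F₁ − kM with M(0) = M₀ gives M(t) = F₁/k + (M₀ − F₁/k)·e^(−kt).
F₁/k = 42700/15.36 = 2779.9 km³; kt = 15.36 × 0.107 = 1.644, e^(−kt) = 0.1933.
M(0.107) = 2779.9 + (2013 − 2779.9) × 0.1933 = 2779.9 − 148.2 = 2631.7 km³.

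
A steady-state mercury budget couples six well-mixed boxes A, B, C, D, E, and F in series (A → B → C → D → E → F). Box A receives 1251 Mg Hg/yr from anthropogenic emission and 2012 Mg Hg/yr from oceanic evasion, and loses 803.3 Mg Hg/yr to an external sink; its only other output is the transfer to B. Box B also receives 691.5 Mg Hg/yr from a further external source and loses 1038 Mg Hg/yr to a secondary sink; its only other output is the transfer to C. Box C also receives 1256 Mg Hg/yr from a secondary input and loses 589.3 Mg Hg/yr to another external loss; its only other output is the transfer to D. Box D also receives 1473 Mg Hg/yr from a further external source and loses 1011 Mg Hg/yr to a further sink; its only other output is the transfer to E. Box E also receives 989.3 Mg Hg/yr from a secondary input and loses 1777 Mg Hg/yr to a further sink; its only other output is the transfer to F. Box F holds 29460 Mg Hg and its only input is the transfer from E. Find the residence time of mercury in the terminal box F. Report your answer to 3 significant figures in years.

Box A: F(A→B) = (1251 + 2012) − 803.3 = 2459.7 Mg Hg/yr.
Box B: F(B→C) = (2459.7 + 691.5) − 1038 = 2113.2 Mg Hg/yr.
Box C: F(C→D) = (2113.2 + 1256) − 589.3 = 2779.9 Mg Hg/yr.
Box D: F(D→E) = (2779.9 + 1473) − 1011 = 3241.9 Mg Hg/yr.
Box E: F(E→F) = (3241.9 + 989.3) − 1777 = 2454.2 Mg Hg/yr.
Box F throughput = its input = 2454.2 Mg Hg/yr; τ = 29460 / 2454.2 = 12.00 yr.

12.0 yr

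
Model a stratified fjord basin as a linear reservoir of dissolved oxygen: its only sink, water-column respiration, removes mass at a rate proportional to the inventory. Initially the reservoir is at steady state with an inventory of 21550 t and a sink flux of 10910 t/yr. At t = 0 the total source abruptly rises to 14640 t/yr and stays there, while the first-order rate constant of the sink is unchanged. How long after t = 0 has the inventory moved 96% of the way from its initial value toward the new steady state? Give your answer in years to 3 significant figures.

6.36 yr

τ = M₀/F₀ = 21550/10910 = 1.975 yr.
The remaining gap fraction is e^(−t/τ); 96% covered ⇒ e^(−t/τ) = 0.0400.
t = −τ ln(0.0400) = 1.975 × 3.219 = 6.358 yr.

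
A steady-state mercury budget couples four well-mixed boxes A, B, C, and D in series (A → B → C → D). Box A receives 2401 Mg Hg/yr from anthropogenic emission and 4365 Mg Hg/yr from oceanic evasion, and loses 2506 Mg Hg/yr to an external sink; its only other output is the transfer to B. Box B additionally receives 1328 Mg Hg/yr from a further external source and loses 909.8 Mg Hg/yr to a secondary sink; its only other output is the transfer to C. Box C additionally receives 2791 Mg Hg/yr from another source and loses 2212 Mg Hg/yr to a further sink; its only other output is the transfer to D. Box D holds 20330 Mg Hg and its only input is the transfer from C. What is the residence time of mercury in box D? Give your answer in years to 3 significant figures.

3.87 yr

Box A: F(A→B) = (2401 + 4365) − 2506 = 4260.0 Mg Hg/yr.
Box B: F(B→C) = (4260.0 + 1328) − 909.8 = 4678.2 Mg Hg/yr.
Box C: F(C→D) = (4678.2 + 2791) − 2212 = 5257.2 Mg Hg/yr.
Box D throughput = its input = 5257.2 Mg Hg/yr; τ = 20330 / 5257.2 = 3.867 yr.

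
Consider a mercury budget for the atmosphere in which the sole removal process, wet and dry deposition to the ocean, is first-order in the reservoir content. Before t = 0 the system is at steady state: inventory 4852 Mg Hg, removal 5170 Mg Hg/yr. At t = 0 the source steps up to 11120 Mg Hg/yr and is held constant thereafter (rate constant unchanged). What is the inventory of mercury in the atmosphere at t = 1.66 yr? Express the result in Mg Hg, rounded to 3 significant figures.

9480 Mg Hg

Residence time τ = M₀/F₀ = 0.9385 yr. The eventual steady state is M_∞ = M₀·(F₁/F₀) = 4852 × 11120/5170 = 10436 Mg Hg.
The anomaly ΔM(t) = M(t) − M_∞ decays as ΔM₀·e^(−t/τ) with ΔM₀ = 4852 − 10436 = −5584 Mg Hg.
At t = 1.66 yr, e^(−t/τ) = e^(−1.769) = 0.1705, so ΔM = −952.3 Mg Hg and M = 10436 − 952.3 = 9483.7 Mg Hg.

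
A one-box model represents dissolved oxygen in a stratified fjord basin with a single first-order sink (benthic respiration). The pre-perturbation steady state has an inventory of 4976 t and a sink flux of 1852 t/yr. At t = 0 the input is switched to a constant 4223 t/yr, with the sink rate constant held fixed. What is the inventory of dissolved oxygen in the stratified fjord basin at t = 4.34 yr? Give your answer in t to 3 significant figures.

10100 t

Residence time τ = M₀/F₀ = 2.687 yr. The eventual steady state is M_∞ = M₀·(F₁/F₀) = 4976 × 4223/1852 = 11346 t.
The anomaly ΔM(t) = M(t) − M_∞ decays as ΔM₀·e^(−t/τ) with ΔM₀ = 4976 − 11346 = −6370 t.
At t = 4.34 yr, e^(−t/τ) = e^(−1.615) = 0.1988, so ΔM = −1267 t and M = 11346 − 1267 = 10080 t.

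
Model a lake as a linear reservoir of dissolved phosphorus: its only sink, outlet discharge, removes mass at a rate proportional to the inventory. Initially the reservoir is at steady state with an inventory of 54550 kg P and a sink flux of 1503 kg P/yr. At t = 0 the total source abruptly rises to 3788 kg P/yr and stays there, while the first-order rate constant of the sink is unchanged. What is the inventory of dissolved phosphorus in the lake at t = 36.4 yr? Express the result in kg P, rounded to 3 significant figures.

The sink rate constant is k = F₀/M₀ = 1503/54550 = 0.02755 yr⁻¹.
Solving dM/dt = F₁ − kM with M(0) = M₀ gives M(t) = F₁/k + (M₀ − F₁/k)·e^(−kt).
F₁/k = 3788/0.02755 = 137480 kg P; kt = 0.02755 × 36.4 = 1.003, e^(−kt) = 0.3668.
M(36.4) = 137480 + (54550 − 137480) × 0.3668 = 137480 − 30420 = 107060 kg P.

107000 kg P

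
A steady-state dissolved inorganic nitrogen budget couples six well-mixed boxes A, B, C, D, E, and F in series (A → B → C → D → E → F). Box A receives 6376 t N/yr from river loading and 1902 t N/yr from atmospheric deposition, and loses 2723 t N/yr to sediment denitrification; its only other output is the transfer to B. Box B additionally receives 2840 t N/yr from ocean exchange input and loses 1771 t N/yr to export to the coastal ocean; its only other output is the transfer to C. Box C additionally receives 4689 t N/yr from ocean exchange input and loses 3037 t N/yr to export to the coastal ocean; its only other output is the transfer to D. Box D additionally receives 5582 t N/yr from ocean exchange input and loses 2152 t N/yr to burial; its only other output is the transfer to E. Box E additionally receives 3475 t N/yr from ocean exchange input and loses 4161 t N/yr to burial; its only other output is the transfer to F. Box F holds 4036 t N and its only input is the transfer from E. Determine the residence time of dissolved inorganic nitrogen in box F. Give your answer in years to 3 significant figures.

0.366 yr

Box A: F(A→B) = (6376 + 1902) − 2723 = 5555.0 t N/yr.
Box B: F(B→C) = (5555.0 + 2840) − 1771 = 6624.0 t N/yr.
Box C: F(C→D) = (6624.0 + 4689) − 3037 = 8276.0 t N/yr.
Box D: F(D→E) = (8276.0 + 5582) − 2152 = 11706 t N/yr.
Box E: F(E→F) = (11706 + 3475) − 4161 = 11020 t N/yr.
Box F throughput = its input = 11020 t N/yr; τ = 4036 / 11020 = 0.3662 yr.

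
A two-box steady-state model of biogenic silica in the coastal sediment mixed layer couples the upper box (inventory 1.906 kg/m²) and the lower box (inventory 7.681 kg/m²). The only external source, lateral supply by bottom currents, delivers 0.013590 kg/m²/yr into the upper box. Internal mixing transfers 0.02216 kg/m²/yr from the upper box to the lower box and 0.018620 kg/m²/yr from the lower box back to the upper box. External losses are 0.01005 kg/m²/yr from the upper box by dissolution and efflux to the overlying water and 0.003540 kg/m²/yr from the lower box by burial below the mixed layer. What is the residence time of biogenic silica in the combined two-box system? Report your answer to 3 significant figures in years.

705 yr

Treat the two boxes together as one reservoir: the mixing fluxes between them are internal recycling, so τ = ΣM / Σ(external losses).
M_total = 1.906 + 7.681 = 9.5870 kg/m².
ΣF_external_out = 0.01005 + 0.003540 = 0.013590 kg/m²/yr.
τ = M_total / ΣF_ext = 9.5870 / 0.013590 = 705.4 yr.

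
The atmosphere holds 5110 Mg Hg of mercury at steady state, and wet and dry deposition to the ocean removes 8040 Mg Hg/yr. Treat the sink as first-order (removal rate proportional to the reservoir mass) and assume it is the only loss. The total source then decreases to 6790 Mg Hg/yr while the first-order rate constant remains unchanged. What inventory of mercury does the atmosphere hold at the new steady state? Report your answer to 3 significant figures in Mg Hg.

4320 Mg Hg

Rate constant k = F/M = 8040 / 5110 = 1.573 yr⁻¹.
At the new steady state, source = k·M_new ⇒ M_new = 6790 / 1.573 = 4316 Mg Hg.
(Equivalently M_new = M × F_new/F_old = 5110 × 6790/8040.)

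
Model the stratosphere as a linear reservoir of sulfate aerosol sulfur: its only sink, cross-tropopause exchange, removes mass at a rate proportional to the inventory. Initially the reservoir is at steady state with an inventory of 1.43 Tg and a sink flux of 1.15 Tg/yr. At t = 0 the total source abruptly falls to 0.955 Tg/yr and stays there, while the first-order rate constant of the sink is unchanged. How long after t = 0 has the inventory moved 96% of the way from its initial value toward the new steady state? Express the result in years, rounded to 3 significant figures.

τ = M₀/F₀ = 1.43/1.15 = 1.243 yr.
The remaining gap fraction is e^(−t/τ); 96% covered ⇒ e^(−t/τ) = 0.0400.
t = −τ ln(0.0400) = 1.243 × 3.219 = 4.003 yr.

4.00 yr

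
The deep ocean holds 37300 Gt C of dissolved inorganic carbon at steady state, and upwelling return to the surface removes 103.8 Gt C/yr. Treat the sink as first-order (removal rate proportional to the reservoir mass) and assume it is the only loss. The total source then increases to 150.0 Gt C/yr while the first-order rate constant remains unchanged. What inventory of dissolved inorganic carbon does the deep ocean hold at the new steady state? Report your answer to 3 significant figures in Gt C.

53900 Gt C

Rate constant k = F/M = 103.8 / 37300 = 0.002783 yr⁻¹.
At the new steady state, source = k·M_new ⇒ M_new = 150.0 / 0.002783 = 53900 Gt C.
(Equivalently M_new = M × F_new/F_old = 37300 × 150.0/103.8.)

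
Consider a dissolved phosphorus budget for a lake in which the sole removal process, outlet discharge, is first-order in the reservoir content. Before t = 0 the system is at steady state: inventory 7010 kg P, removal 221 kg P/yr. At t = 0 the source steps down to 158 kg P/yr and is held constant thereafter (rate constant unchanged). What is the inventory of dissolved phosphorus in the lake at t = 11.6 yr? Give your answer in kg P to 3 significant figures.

Residence time τ = M₀/F₀ = 31.72 yr. The eventual steady state is M_∞ = M₀·(F₁/F₀) = 7010 × 158/221 = 5011.7 kg P.
The anomaly ΔM(t) = M(t) − M_∞ decays as ΔM₀·e^(−t/τ) with ΔM₀ = 7010 − 5011.7 = 1998 kg P.
At t = 11.6 yr, e^(−t/τ) = e^(−0.3657) = 0.6937, so ΔM = 1386 kg P and M = 5011.7 + 1386 = 6397.9 kg P.

6400 kg P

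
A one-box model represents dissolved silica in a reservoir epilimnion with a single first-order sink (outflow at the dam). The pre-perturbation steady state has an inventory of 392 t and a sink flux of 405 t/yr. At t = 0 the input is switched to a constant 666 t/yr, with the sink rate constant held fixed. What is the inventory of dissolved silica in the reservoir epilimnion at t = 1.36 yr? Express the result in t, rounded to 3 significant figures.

583 t

Residence time τ = M₀/F₀ = 0.9679 yr. The eventual steady state is M_∞ = M₀·(F₁/F₀) = 392 × 666/405 = 644.62 t.
The anomaly ΔM(t) = M(t) − M_∞ decays as ΔM₀·e^(−t/τ) with ΔM₀ = 392 − 644.62 = −252.6 t.
At t = 1.36 yr, e^(−t/τ) = e^(−1.405) = 0.2453, so ΔM = −61.98 t and M = 644.62 − 61.98 = 582.64 t.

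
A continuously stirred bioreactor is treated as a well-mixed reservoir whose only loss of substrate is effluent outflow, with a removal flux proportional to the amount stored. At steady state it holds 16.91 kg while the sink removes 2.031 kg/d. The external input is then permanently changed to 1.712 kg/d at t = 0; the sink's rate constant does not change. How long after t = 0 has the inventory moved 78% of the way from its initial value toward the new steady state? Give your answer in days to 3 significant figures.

τ = M₀/F₀ = 16.91/2.031 = 8.326 d.
The remaining gap fraction is e^(−t/τ); 78% covered ⇒ e^(−t/τ) = 0.220.
t = −τ ln(0.220) = 8.326 × 1.514 = 12.61 d.

12.6 d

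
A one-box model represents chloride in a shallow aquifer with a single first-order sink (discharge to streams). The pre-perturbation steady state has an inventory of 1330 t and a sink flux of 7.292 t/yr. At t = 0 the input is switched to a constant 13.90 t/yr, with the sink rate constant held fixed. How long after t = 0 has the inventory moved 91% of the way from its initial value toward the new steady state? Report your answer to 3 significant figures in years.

τ = M₀/F₀ = 1330/7.292 = 182.4 yr.
The remaining gap fraction is e^(−t/τ); 91% covered ⇒ e^(−t/τ) = 0.0900.
t = −τ ln(0.0900) = 182.4 × 2.408 = 439.2 yr.

439 yr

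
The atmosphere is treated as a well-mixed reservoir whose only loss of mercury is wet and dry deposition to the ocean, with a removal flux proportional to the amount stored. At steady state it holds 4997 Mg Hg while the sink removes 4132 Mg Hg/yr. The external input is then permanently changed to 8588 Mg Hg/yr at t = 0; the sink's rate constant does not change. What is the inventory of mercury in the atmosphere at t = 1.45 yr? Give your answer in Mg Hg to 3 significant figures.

τ = M₀/F₀ = 4997/4132 = 1.209 yr; rate constant k = 1/τ.
New steady state M_∞ = F₁/k = F₁·τ = 8588 × 1.209 = 10386 Mg Hg.
M(t) = M_∞ + (M₀ − M_∞)·e^(−t/τ); t/τ = 1.45/1.209 = 1.199, so e^(−t/τ) = 0.3015.
M(t) = 10386 − 5389 × 0.3015 = 8761.1 Mg Hg.

8760 Mg Hg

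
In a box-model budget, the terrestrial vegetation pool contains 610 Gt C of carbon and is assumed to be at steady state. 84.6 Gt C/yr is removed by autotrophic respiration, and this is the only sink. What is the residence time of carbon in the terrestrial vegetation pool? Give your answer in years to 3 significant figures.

7.21 yr

τ = M / F = 610 / 84.6 = 7.210 yr.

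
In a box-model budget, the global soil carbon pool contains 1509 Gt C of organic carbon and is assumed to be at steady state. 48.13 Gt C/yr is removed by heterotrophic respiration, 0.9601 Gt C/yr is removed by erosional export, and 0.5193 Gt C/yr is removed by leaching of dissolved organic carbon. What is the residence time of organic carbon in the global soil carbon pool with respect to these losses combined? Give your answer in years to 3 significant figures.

30.4 yr

Total removal = 48.13 + 0.9601 + 0.5193 = 49.609 Gt C/yr.
τ = M / ΣF_out = 1509 / 49.609 = 30.42 yr.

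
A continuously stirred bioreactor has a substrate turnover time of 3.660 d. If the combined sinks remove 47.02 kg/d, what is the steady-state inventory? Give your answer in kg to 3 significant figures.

τ = M/F ⇒ M = τ × F = 3.660 × 47.02 = 172.1 kg.

172 kg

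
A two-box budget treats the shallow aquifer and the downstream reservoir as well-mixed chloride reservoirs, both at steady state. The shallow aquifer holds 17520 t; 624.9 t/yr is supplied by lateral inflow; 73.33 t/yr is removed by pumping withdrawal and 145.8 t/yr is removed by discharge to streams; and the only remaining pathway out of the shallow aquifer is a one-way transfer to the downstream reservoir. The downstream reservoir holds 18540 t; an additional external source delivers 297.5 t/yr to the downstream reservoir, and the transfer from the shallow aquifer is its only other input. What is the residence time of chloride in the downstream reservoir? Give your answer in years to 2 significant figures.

Balance the shallow aquifer: ΣF_in = 624.90 t/yr.
Transfer to the downstream reservoir = ΣF_in − (73.33 + 145.8) = 405.77 t/yr.
Total input to the downstream reservoir = 405.77 + 297.5 = 703.27 t/yr; at steady state this equals its total output.
τ = M / F = 18540 / 703.27 = 26.36 yr.

26 yr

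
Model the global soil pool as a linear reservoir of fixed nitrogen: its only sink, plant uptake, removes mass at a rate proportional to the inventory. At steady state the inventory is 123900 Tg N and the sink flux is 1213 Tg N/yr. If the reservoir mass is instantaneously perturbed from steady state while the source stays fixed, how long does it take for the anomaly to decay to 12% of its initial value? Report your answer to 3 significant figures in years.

For a linear reservoir the anomaly decays as exp(−t/τ) with τ = M/F = 123900/1213 = 102.1 yr.
exp(−t/τ) = 0.12 ⇒ t = −τ ln(0.12) = 102.1 × 2.120 = 216.6 yr.

217 yr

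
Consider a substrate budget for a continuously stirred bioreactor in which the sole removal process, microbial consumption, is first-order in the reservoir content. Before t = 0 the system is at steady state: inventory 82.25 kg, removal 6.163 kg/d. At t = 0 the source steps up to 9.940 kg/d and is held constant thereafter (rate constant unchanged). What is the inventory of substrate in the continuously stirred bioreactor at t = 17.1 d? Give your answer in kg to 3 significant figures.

119 kg

The sink rate constant is k = F₀/M₀ = 6.163/82.25 = 0.07493 d⁻¹.
Solving dM/dt = F₁ − kM with M(0) = M₀ gives M(t) = F₁/k + (M₀ − F₁/k)·e^(−kt).
F₁/k = 9.940/0.07493 = 132.66 kg; kt = 0.07493 × 17.1 = 1.281, e^(−kt) = 0.2777.
M(17.1) = 132.66 + (82.25 − 132.66) × 0.2777 = 132.66 − 14.00 = 118.66 kg.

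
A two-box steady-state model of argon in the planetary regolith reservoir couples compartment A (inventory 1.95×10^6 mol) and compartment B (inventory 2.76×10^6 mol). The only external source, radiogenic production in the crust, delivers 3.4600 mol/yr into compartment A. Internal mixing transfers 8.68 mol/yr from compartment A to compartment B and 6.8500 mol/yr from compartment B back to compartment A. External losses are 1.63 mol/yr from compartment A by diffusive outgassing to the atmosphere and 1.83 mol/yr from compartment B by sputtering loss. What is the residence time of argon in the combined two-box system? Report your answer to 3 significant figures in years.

1.36×10^6 yr

For the system as a whole, the A↔B exchange is internal and contributes nothing to the throughput; only the external sinks remove mass.
M_total = 1.95×10^6 + 2.76×10^6 = 4.7100×10^6 mol.
ΣF_external_out = 1.63 + 1.83 = 3.4600 mol/yr.
τ = M_total / ΣF_ext = 4.7100×10^6 / 3.4600 = 1.361×10^6 yr.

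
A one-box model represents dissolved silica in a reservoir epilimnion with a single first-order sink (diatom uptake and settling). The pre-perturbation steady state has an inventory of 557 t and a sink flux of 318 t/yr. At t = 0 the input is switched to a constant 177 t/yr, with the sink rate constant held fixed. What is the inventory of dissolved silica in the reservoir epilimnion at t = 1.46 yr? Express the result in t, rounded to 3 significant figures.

Residence time τ = M₀/F₀ = 1.752 yr. The eventual steady state is M_∞ = M₀·(F₁/F₀) = 557 × 177/318 = 310.03 t.
The anomaly ΔM(t) = M(t) − M_∞ decays as ΔM₀·e^(−t/τ) with ΔM₀ = 557 − 310.03 = 247.0 t.
At t = 1.46 yr, e^(−t/τ) = e^(−0.8335) = 0.4345, so ΔM = 107.3 t and M = 310.03 + 107.3 = 417.34 t.

417 t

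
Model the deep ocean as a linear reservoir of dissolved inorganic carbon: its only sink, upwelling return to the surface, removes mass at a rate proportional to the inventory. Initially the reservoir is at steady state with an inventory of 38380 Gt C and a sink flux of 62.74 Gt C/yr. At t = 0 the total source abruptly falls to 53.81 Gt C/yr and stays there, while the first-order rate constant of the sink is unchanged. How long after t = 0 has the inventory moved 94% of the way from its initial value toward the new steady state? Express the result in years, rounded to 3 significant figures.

1720 yr

τ = M₀/F₀ = 38380/62.74 = 611.7 yr.
The remaining gap fraction is e^(−t/τ); 94% covered ⇒ e^(−t/τ) = 0.0600.
t = −τ ln(0.0600) = 611.7 × 2.813 = 1721 yr.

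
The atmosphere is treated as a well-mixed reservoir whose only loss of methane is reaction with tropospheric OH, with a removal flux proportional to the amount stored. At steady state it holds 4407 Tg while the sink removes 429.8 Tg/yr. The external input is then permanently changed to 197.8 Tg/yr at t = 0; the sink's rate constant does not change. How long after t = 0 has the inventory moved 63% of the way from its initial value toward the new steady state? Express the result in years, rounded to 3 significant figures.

τ = M₀/F₀ = 4407/429.8 = 10.25 yr.
The remaining gap fraction is e^(−t/τ); 63% covered ⇒ e^(−t/τ) = 0.370.
t = −τ ln(0.370) = 10.25 × 0.9943 = 10.19 yr.

10.2 yr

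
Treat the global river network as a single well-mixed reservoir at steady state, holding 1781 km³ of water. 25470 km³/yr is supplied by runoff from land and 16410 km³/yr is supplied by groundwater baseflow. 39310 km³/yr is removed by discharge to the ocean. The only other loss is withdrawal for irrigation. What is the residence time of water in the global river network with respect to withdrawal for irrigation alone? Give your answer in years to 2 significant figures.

0.69 yr

At steady state ΣF_in = ΣF_out.
ΣF_in = 25470 + 16410 = 41880 km³/yr.
Withdrawal for irrigation flux = ΣF_in − (39310) = 41880 − 39310 = 2570 km³/yr.
τ = M / F = 1781 / 2570 = 0.6930 yr.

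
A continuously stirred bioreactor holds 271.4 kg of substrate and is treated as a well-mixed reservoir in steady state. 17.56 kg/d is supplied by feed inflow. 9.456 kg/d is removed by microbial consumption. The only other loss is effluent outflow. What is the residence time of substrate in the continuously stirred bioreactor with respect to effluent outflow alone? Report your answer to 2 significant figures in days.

33 d

At steady state ΣF_in = ΣF_out.
ΣF_in = 17.560 kg/d.
Effluent outflow flux = ΣF_in − (9.456) = 17.560 − 9.456 = 8.104 kg/d.
τ = M / F = 271.4 / 8.104 = 33.49 d.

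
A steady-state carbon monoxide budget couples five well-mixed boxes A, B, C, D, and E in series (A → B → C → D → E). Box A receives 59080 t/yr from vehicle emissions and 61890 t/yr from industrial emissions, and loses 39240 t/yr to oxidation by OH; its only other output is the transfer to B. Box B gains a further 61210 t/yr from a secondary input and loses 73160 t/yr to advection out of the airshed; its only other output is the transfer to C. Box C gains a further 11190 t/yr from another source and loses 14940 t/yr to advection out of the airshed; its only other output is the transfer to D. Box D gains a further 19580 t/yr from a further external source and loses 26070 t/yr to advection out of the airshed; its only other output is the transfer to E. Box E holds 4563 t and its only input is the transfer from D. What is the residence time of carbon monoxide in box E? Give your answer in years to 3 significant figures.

0.0766 yr

Box A: F(A→B) = (59080 + 61890) − 39240 = 81730 t/yr.
Box B: F(B→C) = (81730 + 61210) − 73160 = 69780 t/yr.
Box C: F(C→D) = (69780 + 11190) − 14940 = 66030 t/yr.
Box D: F(D→E) = (66030 + 19580) − 26070 = 59540 t/yr.
Box E throughput = its input = 59540 t/yr; τ = 4563 / 59540 = 0.07664 yr.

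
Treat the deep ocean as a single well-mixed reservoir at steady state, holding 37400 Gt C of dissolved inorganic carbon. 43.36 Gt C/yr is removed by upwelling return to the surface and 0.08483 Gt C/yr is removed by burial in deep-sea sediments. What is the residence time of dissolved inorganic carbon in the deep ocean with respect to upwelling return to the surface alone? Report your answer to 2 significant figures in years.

Residence time with respect to a single sink: τ = M / F_sink.
τ = 37400 / 43.36 = 862.5 yr.

860 yr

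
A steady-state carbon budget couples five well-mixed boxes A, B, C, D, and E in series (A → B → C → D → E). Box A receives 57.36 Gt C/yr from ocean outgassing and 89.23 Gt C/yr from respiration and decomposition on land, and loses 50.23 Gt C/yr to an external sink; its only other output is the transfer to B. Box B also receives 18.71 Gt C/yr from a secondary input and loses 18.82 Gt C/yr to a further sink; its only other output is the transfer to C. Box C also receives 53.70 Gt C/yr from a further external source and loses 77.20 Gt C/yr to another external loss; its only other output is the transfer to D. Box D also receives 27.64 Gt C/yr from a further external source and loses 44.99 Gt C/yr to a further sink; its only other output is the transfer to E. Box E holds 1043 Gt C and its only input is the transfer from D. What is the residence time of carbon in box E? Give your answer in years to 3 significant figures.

Box A: F(A→B) = (57.36 + 89.23) − 50.23 = 96.360 Gt C/yr.
Box B: F(B→C) = (96.360 + 18.71) − 18.82 = 96.250 Gt C/yr.
Box C: F(C→D) = (96.250 + 53.70) − 77.20 = 72.750 Gt C/yr.
Box D: F(D→E) = (72.750 + 27.64) − 44.99 = 55.400 Gt C/yr.
Box E throughput = its input = 55.400 Gt C/yr; τ = 1043 / 55.400 = 18.83 yr.

18.8 yr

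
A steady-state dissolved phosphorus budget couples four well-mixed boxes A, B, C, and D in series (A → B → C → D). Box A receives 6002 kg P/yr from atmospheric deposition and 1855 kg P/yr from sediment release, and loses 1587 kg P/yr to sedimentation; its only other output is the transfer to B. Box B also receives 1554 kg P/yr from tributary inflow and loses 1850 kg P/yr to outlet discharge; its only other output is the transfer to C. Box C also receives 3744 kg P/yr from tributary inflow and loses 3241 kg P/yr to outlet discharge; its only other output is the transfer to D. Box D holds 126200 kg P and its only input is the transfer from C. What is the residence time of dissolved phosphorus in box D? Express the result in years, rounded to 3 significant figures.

Box A: F(A→B) = (6002 + 1855) − 1587 = 6270.0 kg P/yr.
Box B: F(B→C) = (6270.0 + 1554) − 1850 = 5974.0 kg P/yr.
Box C: F(C→D) = (5974.0 + 3744) − 3241 = 6477.0 kg P/yr.
Box D throughput = its input = 6477.0 kg P/yr; τ = 126200 / 6477.0 = 19.48 yr.

19.5 yr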